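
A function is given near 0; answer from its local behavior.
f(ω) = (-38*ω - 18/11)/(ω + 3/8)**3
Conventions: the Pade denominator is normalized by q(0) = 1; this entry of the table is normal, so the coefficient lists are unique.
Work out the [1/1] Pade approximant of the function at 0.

The Pade approximant has numerator coefficients [-1024/33, -31089664/40689]; denominator coefficients [1, 1288/137].

Taylor coefficients needed (expand at 0): a_0 = -1024/33, a_1 = -140288/297, a_2 = 1318912/297.
Write the denominator as Q(ω) = 1 + q1*ω. Requiring Q*f - P = O(ω^3) with deg P <= 1 kills the coefficients of ω^2..ω^2 in Q*f:
  ω^2: a_2 + q1*a_1 = 0, i.e. 1318912/297 + (-140288/297)*q1 = 0.
Solving this linear system: q1 = 1288/137.
The numerator is Q*f truncated at degree 1: P0 = a_0 = -1024/33; P1 = a_1 + q1*a_0 = -31089664/40689.


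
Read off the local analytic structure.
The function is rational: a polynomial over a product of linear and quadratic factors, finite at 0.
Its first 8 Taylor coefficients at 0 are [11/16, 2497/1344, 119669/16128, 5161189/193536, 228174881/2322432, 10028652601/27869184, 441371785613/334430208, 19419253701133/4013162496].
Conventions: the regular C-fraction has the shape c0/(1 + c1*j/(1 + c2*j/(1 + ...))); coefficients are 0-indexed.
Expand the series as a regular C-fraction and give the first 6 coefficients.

Taylor coefficients (read off): a_0 = 11/16, a_1 = 2497/1344, a_2 = 119669/16128, a_3 = 5161189/193536, a_4 = 228174881/2322432, a_5 = 10028652601/27869184.
c0 = a_0 = 11/16. Peel one level at a time: if S = 1 + c*j/S' with S'(0) = 1, then c is the j-coefficient of S and S' = c*j/(S - 1).
S_1 = c0/f = 1 + (-227/84)*j + (-171/49)*j^2 + ...; c1 = -227/84.
S_2 = c1*j/(S_1 - 1) = 1 + (-2052/1589)*j + (329013/206116)*j^2 + ...; c2 = -2052/1589.
S_3 = c2*j/(S_2 - 1) = 1 + (255899/207024)*j + (27181/831744)*j^2 + ...; c3 = 255899/207024.
S_4 = c3*j/(S_3 - 1) = 1 + (-881441/33339984)*j + (87262659/5345656996)*j^2 + ...; c4 = -881441/33339984.
S_5 = c4*j/(S_4 - 1) = 1 + (22572/36557)*j + ...; c5 = 22572/36557.

The regular C-fraction coefficients are [11/16, -227/84, -2052/1589, 255899/207024, -881441/33339984, 22572/36557].


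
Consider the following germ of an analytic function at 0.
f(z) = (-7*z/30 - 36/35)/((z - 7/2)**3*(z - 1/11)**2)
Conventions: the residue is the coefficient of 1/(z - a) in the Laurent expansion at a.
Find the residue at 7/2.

At the order-3 pole 7/2 set g(z) = (z - (7/2))^3*f(z) = (-7*z/30 - 36/35)/(z - 1/11)**2.
Order-3 pole: residue = g''(a)/2; g''(7/2) = -31944/546875, so the residue is -15972/546875.

The residue is -15972/546875.


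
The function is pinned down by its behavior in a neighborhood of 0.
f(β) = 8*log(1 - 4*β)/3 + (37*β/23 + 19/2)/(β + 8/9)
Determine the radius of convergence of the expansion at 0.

The radius of convergence is 1/4.

Denominator factor (β + 8/9): pole of order 1 at -8/9, modulus 8/9.
Branch term (8/3)*log(1 - β/(1/4)): its argument vanishes at β = 1/4, a logarithmic branch point, modulus 1/4.
The radius of convergence is the smallest modulus among the singular points: 1/4.


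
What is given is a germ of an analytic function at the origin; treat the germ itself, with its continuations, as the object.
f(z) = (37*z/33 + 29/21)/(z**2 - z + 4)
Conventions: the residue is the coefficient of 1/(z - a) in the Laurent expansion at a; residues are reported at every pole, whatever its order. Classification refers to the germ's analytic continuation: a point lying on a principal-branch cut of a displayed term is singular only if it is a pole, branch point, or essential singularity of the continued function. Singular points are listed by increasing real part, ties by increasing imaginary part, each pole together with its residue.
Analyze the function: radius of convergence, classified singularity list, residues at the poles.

Radius of convergence at 0: 2.
At (1/2) - ((1/2)*sqrt(15))*i: a pole of order 1; residue (37/66) + ((299/2310)*sqrt(15))*i.
At (1/2) + ((1/2)*sqrt(15))*i: a pole of order 1; residue (37/66) - ((299/2310)*sqrt(15))*i.

Denominator factor (z**2 - z + 4): discriminant -15, complex-conjugate roots (1/2) + ((1/2)*sqrt(15))*i and (1/2) - ((1/2)*sqrt(15))*i; poles of order 1, moduli 2 and 2.
The radius of convergence is the smallest modulus among the singular points: 2.
The factor z**2 - z + 4 splits as (z - a)(z - a') with a = (1/2) - ((1/2)*sqrt(15))*i, a' = (1/2) + ((1/2)*sqrt(15))*i. At the order-1 pole a set g(z) = (z - a)*f(z) = [37*z/33 + 29/21] / (z - a').
Simple pole: residue = g(a) at a = (1/2) - ((1/2)*sqrt(15))*i, which is (37/66) + ((299/2310)*sqrt(15))*i.
The factor z**2 - z + 4 splits as (z - a)(z - a') with a = (1/2) + ((1/2)*sqrt(15))*i, a' = (1/2) - ((1/2)*sqrt(15))*i. At the order-1 pole a set g(z) = (z - a)*f(z) = [37*z/33 + 29/21] / (z - a').
Simple pole: residue = g(a) at a = (1/2) + ((1/2)*sqrt(15))*i, which is (37/66) - ((299/2310)*sqrt(15))*i.
List the singular points by increasing real part (a conjugate pair: the negative imaginary part first).


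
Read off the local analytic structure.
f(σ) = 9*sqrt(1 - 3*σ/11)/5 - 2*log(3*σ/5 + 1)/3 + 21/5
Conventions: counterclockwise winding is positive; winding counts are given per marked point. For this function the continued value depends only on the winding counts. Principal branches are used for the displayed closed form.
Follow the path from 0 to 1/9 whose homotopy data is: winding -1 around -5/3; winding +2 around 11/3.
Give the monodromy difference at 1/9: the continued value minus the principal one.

The rational part is single-valued and drops out of the difference; each branch term changes only by its own monodromy.
(9/5)*sqrt(1 - σ/(11/3)): winding +2 is even, the square root returns to the same sheet, contribution 0.
(-2/3)*log(1 - σ/(-5/3)): each positive loop around -5/3 adds 2*pi*i to the log, so winding -1 contributes (-2/3)*(-1)*2*pi*i = (4/3)*pi*i.
Summing the contributions at σ = 1/9 gives (4/3)*pi*i.

Continued minus principal equals (4/3)*pi*i.


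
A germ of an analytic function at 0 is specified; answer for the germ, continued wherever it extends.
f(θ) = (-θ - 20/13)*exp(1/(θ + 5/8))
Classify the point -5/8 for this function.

The point is an essential singularity.

The exponent 1/(θ - (-5/8)) has a pole at -5/8, so exp(1/(θ - (-5/8))) takes every nonzero value near it: an essential singularity (not a pole of any order).


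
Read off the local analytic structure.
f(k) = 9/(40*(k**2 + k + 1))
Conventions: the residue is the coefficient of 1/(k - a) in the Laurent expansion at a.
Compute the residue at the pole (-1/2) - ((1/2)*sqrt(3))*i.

The factor k**2 + k + 1 splits as (k - a)(k - a') with a = (-1/2) - ((1/2)*sqrt(3))*i, a' = (-1/2) + ((1/2)*sqrt(3))*i. At the order-1 pole a set g(k) = (k - a)*f(k) = [9/40] / (k - a').
Simple pole: residue = g(a) at a = (-1/2) - ((1/2)*sqrt(3))*i, which is ((3/40)*sqrt(3))*i.

The residue is ((3/40)*sqrt(3))*i.


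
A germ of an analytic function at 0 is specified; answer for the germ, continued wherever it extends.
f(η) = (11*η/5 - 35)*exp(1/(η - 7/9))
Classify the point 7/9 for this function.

The point is an essential singularity.

The exponent 1/(η - (7/9)) has a pole at 7/9, so exp(1/(η - (7/9))) takes every nonzero value near it: an essential singularity (not a pole of any order).


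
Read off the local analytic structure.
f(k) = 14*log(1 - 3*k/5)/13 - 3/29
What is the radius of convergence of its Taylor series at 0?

Branch term (14/13)*log(1 - k/(5/3)): its argument vanishes at k = 5/3, a logarithmic branch point, modulus 5/3.
The radius of convergence is the smallest modulus among the singular points: 5/3.

The radius of convergence is 5/3.


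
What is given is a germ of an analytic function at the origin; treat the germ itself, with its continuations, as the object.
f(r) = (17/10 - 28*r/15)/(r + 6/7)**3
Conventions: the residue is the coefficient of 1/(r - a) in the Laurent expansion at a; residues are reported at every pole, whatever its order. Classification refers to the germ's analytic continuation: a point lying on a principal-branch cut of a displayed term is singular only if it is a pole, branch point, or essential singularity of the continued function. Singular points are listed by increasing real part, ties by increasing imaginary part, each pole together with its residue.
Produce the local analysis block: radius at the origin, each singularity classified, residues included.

Radius of convergence at 0: 6/7.
At -6/7: a pole of order 3; residue 0.

Denominator factor (r + 6/7)^3: pole of order 3 at -6/7, modulus 6/7.
The radius of convergence is the smallest modulus among the singular points: 6/7.
At the order-3 pole -6/7 set g(r) = (r - (-6/7))^3*f(r) = 17/10 - 28*r/15.
Order-3 pole: residue = g''(a)/2; g''(-6/7) = 0, so the residue is 0.


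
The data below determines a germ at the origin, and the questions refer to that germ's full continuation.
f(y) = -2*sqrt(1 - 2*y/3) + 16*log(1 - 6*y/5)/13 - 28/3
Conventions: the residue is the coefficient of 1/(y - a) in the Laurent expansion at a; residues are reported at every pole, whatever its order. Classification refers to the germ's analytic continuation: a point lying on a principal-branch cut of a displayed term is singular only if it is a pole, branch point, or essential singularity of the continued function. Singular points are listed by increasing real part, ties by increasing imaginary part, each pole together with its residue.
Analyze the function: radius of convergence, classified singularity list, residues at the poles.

Radius of convergence at 0: 5/6.
At 5/6: a logarithmic branch point.
At 3/2: an algebraic (square-root) branch point.

Branch term (-2)*sqrt(1 - y/(3/2)): its argument vanishes at y = 3/2, a square-root branch point, modulus 3/2.
Branch term (16/13)*log(1 - y/(5/6)): its argument vanishes at y = 5/6, a logarithmic branch point, modulus 5/6.
The radius of convergence is the smallest modulus among the singular points: 5/6.
List the singular points by increasing real part (a conjugate pair: the negative imaginary part first).


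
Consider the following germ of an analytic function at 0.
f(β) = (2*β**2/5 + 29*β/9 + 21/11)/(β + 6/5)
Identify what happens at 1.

The point is a regular point.

Denominator factors: β + 6/5 = 11/5 at β = 1 — none vanishes.
So the germ continues analytically to 1.


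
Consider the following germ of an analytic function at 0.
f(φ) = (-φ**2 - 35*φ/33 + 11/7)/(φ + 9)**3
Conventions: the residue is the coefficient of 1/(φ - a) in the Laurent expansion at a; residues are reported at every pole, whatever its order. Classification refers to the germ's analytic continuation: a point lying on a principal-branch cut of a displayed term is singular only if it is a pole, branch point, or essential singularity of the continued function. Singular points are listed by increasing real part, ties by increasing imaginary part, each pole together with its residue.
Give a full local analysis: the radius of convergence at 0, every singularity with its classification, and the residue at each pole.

Radius of convergence at 0: 9.
At -9: a pole of order 3; residue -1.

Denominator factor (φ + 9)^3: pole of order 3 at -9, modulus 9.
The radius of convergence is the smallest modulus among the singular points: 9.
At the order-3 pole -9 set g(φ) = (φ - (-9))^3*f(φ) = -φ**2 - 35*φ/33 + 11/7.
Order-3 pole: residue = g''(a)/2; g''(-9) = -2, so the residue is -1.


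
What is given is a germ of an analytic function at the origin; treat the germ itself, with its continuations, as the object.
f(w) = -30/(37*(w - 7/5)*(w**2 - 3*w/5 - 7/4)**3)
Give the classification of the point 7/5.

The point is a pole of order 1.

The denominator factor w - 7/5 vanishes at 7/5 and appears to the power 1; the numerator there equals -30/37, nonzero, and no other factor vanishes.
Hence a pole whose order is the multiplicity, 1.


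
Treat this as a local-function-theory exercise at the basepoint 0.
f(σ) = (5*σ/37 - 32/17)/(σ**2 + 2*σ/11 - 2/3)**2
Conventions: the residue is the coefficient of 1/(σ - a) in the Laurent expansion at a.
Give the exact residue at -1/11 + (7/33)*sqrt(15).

The factor σ**2 + 2*σ/11 - 2/3 splits as (σ - a)(σ - a') with a = -1/11 + (7/33)*sqrt(15), a' = -1/11 - (7/33)*sqrt(15). At the order-2 pole a set g(σ) = (σ - a)^2*f(σ) = [5*σ/37 - 32/17] / (σ - a')^2.
Order-2 pole: residue = g'(a); g'(-1/11 + (7/33)*sqrt(15)) = (4758567/21574700)*sqrt(15), so the residue is (4758567/21574700)*sqrt(15).

The residue is (4758567/21574700)*sqrt(15).


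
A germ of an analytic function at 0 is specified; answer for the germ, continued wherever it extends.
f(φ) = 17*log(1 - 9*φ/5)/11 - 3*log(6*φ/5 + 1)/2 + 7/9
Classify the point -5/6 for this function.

The point is a logarithmic branch point.

The term (-3/2)*log(1 - φ/(-5/6)) has argument 1 - -5/6/(-5/6) = 0 at -5/6: a logarithmic (infinitely-sheeted) branch point; the remaining terms are analytic or single-valued there.


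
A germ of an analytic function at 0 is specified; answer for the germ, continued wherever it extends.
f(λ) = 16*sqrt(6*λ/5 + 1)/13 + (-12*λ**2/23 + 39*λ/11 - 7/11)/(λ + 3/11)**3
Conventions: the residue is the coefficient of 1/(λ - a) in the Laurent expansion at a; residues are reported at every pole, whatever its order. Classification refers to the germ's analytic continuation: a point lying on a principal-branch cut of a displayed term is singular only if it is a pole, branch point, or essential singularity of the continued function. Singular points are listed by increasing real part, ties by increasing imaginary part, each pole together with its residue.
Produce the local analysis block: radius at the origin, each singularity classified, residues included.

Denominator factor (λ + 3/11)^3: pole of order 3 at -3/11, modulus 3/11.
Branch term (16/13)*sqrt(1 - λ/(-5/6)): its argument vanishes at λ = -5/6, a square-root branch point, modulus 5/6.
The radius of convergence is the smallest modulus among the singular points: 3/11.
The branch term is analytic at -3/11 and contributes nothing to the residue; only the rational part matters.
At the order-3 pole -3/11 set g(λ) = (λ - (-3/11))^3*(rational part) = -12*λ**2/23 + 39*λ/11 - 7/11.
Order-3 pole: residue = g''(a)/2; g''(-3/11) = -24/23, so the residue is -12/23.
List the singular points by increasing real part (a conjugate pair: the negative imaginary part first).

Radius of convergence at 0: 3/11.
At -5/6: an algebraic (square-root) branch point.
At -3/11: a pole of order 3; residue -12/23.


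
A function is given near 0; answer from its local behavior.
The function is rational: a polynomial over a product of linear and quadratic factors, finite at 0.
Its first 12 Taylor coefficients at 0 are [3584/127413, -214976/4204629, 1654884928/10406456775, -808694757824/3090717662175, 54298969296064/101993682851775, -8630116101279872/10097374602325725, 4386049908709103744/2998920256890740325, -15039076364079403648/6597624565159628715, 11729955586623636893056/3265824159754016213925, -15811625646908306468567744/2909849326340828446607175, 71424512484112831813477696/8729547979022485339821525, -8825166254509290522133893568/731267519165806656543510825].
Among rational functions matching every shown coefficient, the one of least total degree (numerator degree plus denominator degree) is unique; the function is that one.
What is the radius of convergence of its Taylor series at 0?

No rational of total degree below 10 reproduces all 12 coefficients; solving the [2/8] Pade equations on them gives f(r) = (-14*r**2/25 + 3*r/8 - 7/13)/((r - 11/3)**2*(r**2 - 5*r/8 - 9/8)**3), whose expansion matches every shown term.
Denominator factor (r**2 - 5*r/8 - 9/8)^3: discriminant 313/64, real irrational roots 5/16 + (1/16)*sqrt(313) and 5/16 - (1/16)*sqrt(313); poles of order 3, moduli 5/16 + (1/16)*sqrt(313) and -5/16 + (1/16)*sqrt(313).
Denominator factor (r - 11/3)^2: pole of order 2 at 11/3, modulus 11/3.
The radius of convergence is the smallest modulus among the singular points: -5/16 + (1/16)*sqrt(313).

The radius of convergence is -5/16 + (1/16)*sqrt(313).


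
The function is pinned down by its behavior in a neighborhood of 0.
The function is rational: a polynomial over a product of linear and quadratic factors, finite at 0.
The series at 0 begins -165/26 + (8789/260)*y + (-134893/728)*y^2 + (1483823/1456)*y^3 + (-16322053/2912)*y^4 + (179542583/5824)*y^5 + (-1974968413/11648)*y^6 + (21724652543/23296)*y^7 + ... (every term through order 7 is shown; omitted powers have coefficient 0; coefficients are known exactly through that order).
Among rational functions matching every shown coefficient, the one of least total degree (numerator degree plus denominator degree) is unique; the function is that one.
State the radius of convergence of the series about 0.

No rational of total degree below 3 reproduces all 8 coefficients; solving the [2/1] Pade equations on them gives f(y) = (4*y**2/35 - y/5 - 15/13)/(y + 2/11), whose expansion matches every shown term.
Denominator factor (y + 2/11): pole of order 1 at -2/11, modulus 2/11.
The radius of convergence is the smallest modulus among the singular points: 2/11.

The radius of convergence is 2/11.


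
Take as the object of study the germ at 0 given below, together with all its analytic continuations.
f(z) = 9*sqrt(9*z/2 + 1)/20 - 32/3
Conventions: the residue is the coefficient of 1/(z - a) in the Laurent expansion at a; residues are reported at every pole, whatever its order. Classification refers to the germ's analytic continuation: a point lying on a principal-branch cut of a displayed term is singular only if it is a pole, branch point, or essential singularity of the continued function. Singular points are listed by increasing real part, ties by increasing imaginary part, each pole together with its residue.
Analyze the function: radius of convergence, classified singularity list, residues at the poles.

Radius of convergence at 0: 2/9.
At -2/9: an algebraic (square-root) branch point.

Branch term (9/20)*sqrt(1 - z/(-2/9)): its argument vanishes at z = -2/9, a square-root branch point, modulus 2/9.
The radius of convergence is the smallest modulus among the singular points: 2/9.


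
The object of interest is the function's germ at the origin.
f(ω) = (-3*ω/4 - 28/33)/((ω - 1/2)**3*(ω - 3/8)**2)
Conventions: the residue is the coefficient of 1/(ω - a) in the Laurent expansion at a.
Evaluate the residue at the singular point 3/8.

At the order-2 pole 3/8 set g(ω) = (ω - (3/8))^2*f(ω) = (-3*ω/4 - 28/33)/(ω - 1/2)**3.
Order-2 pole: residue = g'(a); g'(3/8) = 156928/11, so the residue is 156928/11.

The residue is 156928/11.


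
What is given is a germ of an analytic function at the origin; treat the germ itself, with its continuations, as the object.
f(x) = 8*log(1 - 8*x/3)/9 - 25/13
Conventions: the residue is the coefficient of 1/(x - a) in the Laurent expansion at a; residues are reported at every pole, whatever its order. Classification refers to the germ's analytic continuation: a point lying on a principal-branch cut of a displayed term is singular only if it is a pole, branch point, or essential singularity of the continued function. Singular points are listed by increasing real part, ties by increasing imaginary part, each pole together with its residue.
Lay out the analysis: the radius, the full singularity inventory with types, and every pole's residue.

Radius of convergence at 0: 3/8.
At 3/8: a logarithmic branch point.

Branch term (8/9)*log(1 - x/(3/8)): its argument vanishes at x = 3/8, a logarithmic branch point, modulus 3/8.
The radius of convergence is the smallest modulus among the singular points: 3/8.


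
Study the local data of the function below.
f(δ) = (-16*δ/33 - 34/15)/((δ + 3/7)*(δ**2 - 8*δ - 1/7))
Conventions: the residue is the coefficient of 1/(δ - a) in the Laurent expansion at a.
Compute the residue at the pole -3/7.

At the order-1 pole -3/7 set g(δ) = (δ - (-3/7))*f(δ) = (-16*δ/33 - 34/15)/(δ**2 - 8*δ - 1/7).
Simple pole: residue = g(a) at a = -3/7, which is -8323/14025.

The residue is -8323/14025.


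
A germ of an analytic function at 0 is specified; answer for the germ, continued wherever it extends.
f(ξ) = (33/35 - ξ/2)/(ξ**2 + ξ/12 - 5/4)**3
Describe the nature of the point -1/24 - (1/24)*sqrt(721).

The denominator factor ξ**2 + ξ/12 - 5/4 vanishes at -1/24 - (1/24)*sqrt(721) and appears to the power 3; the numerator there equals 1619/1680 + (1/48)*sqrt(721), nonzero, and no other factor vanishes.
Hence a pole whose order is the multiplicity, 3.

The point is a pole of order 3.


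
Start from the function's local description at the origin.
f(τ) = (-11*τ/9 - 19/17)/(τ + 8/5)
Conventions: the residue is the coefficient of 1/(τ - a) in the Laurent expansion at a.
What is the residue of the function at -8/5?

At the order-1 pole -8/5 set g(τ) = (τ - (-8/5))*f(τ) = -11*τ/9 - 19/17.
Simple pole: residue = g(a) at a = -8/5, which is 641/765.

The residue is 641/765.


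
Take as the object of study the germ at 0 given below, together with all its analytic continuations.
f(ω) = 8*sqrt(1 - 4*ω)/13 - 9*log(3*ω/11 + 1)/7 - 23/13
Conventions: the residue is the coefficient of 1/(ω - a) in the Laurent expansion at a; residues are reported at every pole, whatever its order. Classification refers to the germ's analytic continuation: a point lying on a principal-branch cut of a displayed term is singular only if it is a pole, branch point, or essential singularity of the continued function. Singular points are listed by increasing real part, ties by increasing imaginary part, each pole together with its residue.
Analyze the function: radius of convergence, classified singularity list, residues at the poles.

Radius of convergence at 0: 1/4.
At -11/3: a logarithmic branch point.
At 1/4: an algebraic (square-root) branch point.

Branch term (8/13)*sqrt(1 - ω/(1/4)): its argument vanishes at ω = 1/4, a square-root branch point, modulus 1/4.
Branch term (-9/7)*log(1 - ω/(-11/3)): its argument vanishes at ω = -11/3, a logarithmic branch point, modulus 11/3.
The radius of convergence is the smallest modulus among the singular points: 1/4.
List the singular points by increasing real part (a conjugate pair: the negative imaginary part first).


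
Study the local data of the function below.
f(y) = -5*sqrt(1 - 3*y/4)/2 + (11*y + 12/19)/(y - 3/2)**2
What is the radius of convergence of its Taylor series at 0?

The radius of convergence is 4/3.

Denominator factor (y - 3/2)^2: pole of order 2 at 3/2, modulus 3/2.
Branch term (-5/2)*sqrt(1 - y/(4/3)): its argument vanishes at y = 4/3, a square-root branch point, modulus 4/3.
The radius of convergence is the smallest modulus among the singular points: 4/3.


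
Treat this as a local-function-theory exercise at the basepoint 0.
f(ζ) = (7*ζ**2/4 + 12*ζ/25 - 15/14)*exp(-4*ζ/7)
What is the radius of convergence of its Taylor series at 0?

The radius of convergence is infinite.

The factor exp(-4*ζ/7) is entire and contributes no finite singular point.
The polynomial part has no poles.
No finite singular points: the Taylor series at 0 converges everywhere.


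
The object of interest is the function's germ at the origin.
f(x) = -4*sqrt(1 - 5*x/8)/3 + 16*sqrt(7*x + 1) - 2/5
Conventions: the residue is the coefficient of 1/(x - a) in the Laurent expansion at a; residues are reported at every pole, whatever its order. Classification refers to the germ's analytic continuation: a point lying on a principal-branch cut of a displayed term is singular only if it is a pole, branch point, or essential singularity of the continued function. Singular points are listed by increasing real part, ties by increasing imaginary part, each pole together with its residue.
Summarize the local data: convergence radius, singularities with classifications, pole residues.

Radius of convergence at 0: 1/7.
At -1/7: an algebraic (square-root) branch point.
At 8/5: an algebraic (square-root) branch point.

Branch term (-4/3)*sqrt(1 - x/(8/5)): its argument vanishes at x = 8/5, a square-root branch point, modulus 8/5.
Branch term (16)*sqrt(1 - x/(-1/7)): its argument vanishes at x = -1/7, a square-root branch point, modulus 1/7.
The radius of convergence is the smallest modulus among the singular points: 1/7.
List the singular points by increasing real part (a conjugate pair: the negative imaginary part first).


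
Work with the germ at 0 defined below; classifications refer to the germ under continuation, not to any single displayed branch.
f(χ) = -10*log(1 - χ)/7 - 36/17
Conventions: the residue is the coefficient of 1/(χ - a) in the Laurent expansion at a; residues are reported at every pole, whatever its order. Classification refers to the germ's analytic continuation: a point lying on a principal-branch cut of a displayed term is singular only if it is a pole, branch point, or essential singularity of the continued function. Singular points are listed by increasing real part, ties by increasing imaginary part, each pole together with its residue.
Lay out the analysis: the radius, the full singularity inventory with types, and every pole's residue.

Radius of convergence at 0: 1.
At 1: a logarithmic branch point.

Branch term (-10/7)*log(1 - χ/(1)): its argument vanishes at χ = 1, a logarithmic branch point, modulus 1.
The radius of convergence is the smallest modulus among the singular points: 1.


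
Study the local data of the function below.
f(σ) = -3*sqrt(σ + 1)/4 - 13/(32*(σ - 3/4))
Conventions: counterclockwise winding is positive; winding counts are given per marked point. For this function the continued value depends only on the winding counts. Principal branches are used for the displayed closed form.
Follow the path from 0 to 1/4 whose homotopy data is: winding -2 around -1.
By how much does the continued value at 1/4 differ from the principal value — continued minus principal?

Continued minus principal equals 0.

The rational part is single-valued and drops out of the difference; each branch term changes only by its own monodromy.
(-3/4)*sqrt(1 - σ/(-1)): winding -2 is even, the square root returns to the same sheet, contribution 0.
Summing the contributions at σ = 1/4 gives 0.


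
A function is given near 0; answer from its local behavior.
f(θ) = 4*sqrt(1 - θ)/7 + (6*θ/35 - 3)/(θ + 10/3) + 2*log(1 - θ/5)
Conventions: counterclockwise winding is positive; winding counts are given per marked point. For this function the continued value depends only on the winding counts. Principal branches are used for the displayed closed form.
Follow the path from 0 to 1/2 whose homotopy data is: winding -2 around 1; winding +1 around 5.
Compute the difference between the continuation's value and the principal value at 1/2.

Continued minus principal equals (4)*pi*i.

The rational part is single-valued and drops out of the difference; each branch term changes only by its own monodromy.
(4/7)*sqrt(1 - θ/(1)): winding -2 is even, the square root returns to the same sheet, contribution 0.
(2)*log(1 - θ/(5)): each positive loop around 5 adds 2*pi*i to the log, so winding +1 contributes (2)*(1)*2*pi*i = (4)*pi*i.
Summing the contributions at θ = 1/2 gives (4)*pi*i.


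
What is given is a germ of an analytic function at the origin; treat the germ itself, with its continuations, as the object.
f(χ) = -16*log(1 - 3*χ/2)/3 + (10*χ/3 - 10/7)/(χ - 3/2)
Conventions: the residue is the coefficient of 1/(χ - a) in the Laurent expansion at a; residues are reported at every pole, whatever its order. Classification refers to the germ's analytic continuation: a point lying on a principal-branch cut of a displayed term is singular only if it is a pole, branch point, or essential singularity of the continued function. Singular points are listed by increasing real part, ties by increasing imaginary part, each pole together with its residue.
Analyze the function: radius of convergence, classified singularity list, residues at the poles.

Denominator factor (χ - 3/2): pole of order 1 at 3/2, modulus 3/2.
Branch term (-16/3)*log(1 - χ/(2/3)): its argument vanishes at χ = 2/3, a logarithmic branch point, modulus 2/3.
The radius of convergence is the smallest modulus among the singular points: 2/3.
The branch term is analytic at 3/2 and contributes nothing to the residue; only the rational part matters.
At the order-1 pole 3/2 set g(χ) = (χ - (3/2))*(rational part) = 10*χ/3 - 10/7.
Simple pole: residue = g(a) at a = 3/2, which is 25/7.
List the singular points by increasing real part (a conjugate pair: the negative imaginary part first).

Radius of convergence at 0: 2/3.
At 2/3: a logarithmic branch point.
At 3/2: a pole of order 1; residue 25/7.


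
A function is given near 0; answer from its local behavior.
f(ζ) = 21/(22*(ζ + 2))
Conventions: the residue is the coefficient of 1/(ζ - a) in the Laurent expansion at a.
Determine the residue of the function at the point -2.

At the order-1 pole -2 set g(ζ) = (ζ - (-2))*f(ζ) = 21/22.
Simple pole: residue = g(a) at a = -2, which is 21/22.

The residue is 21/22.


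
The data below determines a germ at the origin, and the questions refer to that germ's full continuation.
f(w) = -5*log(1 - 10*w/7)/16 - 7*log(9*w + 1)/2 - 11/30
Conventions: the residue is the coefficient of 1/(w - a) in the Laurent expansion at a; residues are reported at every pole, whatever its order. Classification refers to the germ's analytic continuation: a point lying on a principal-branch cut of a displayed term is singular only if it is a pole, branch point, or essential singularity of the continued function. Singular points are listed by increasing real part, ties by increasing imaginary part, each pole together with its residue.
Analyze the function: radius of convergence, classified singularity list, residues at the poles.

Radius of convergence at 0: 1/9.
At -1/9: a logarithmic branch point.
At 7/10: a logarithmic branch point.

Branch term (-5/16)*log(1 - w/(7/10)): its argument vanishes at w = 7/10, a logarithmic branch point, modulus 7/10.
Branch term (-7/2)*log(1 - w/(-1/9)): its argument vanishes at w = -1/9, a logarithmic branch point, modulus 1/9.
The radius of convergence is the smallest modulus among the singular points: 1/9.
List the singular points by increasing real part (a conjugate pair: the negative imaginary part first).


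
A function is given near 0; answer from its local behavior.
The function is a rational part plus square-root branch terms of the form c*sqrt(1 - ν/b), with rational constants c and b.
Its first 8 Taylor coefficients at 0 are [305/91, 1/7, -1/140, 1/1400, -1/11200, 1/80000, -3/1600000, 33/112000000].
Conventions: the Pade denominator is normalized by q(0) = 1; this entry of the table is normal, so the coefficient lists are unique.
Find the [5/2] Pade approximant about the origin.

The Pade approximant has numerator coefficients [305/91, 640/637, 407/5096, 1/980, -1/78400, 1/3920000]; denominator coefficients [1, 9/35, 3/200].

Taylor coefficients needed (read off): a_0 = 305/91, a_1 = 1/7, a_2 = -1/140, a_3 = 1/1400, a_4 = -1/11200, a_5 = 1/80000, a_6 = -3/1600000, a_7 = 33/112000000.
Write the denominator as Q(ν) = 1 + q1*ν + q2*ν^2. Requiring Q*f - P = O(ν^8) with deg P <= 5 kills the coefficients of ν^6..ν^7 in Q*f:
  ν^6: a_6 + q1*a_5 + q2*a_4 = 0, i.e. -3/1600000 + (1/80000)*q1 + (-1/11200)*q2 = 0.
  ν^7: a_7 + q1*a_6 + q2*a_5 = 0, i.e. 33/112000000 + (-3/1600000)*q1 + (1/80000)*q2 = 0.
Solving this linear system: q1 = 9/35, q2 = 3/200.
The numerator is Q*f truncated at degree 5: P0 = a_0 = 305/91; P1 = a_1 + q1*a_0 = 640/637; P2 = a_2 + q1*a_1 + q2*a_0 = 407/5096; P3 = a_3 + q1*a_2 + q2*a_1 = 1/980; P4 = a_4 + q1*a_3 + q2*a_2 = -1/78400; P5 = a_5 + q1*a_4 + q2*a_3 = 1/3920000.


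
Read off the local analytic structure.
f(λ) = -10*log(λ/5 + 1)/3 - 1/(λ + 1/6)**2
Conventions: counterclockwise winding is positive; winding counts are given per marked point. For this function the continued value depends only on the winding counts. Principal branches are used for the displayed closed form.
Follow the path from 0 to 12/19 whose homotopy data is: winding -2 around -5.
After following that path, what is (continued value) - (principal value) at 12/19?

Continued minus principal equals (40/3)*pi*i.

The rational part is single-valued and drops out of the difference; each branch term changes only by its own monodromy.
(-10/3)*log(1 - λ/(-5)): each positive loop around -5 adds 2*pi*i to the log, so winding -2 contributes (-10/3)*(-2)*2*pi*i = (40/3)*pi*i.
Summing the contributions at λ = 12/19 gives (40/3)*pi*i.


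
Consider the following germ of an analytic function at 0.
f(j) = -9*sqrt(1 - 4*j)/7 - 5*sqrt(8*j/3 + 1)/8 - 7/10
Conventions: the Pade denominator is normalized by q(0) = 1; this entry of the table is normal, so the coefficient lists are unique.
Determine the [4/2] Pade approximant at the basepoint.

The Pade approximant has numerator coefficients [-731/280, 1106844859/1696084740, 138949567543/5088254220, -2522540257/254412711, -27877395548/2289714399]; denominator coefficients [1, 5037242/12114891, -326570426/36344673].

Taylor coefficients needed (expand at 0): a_0 = -731/280, a_1 = 73/42, a_2 = 197/63, a_3 = 832/189, a_4 = 7990/567, a_5 = 8188/243, a_6 = 27364/243.
Write the denominator as Q(j) = 1 + q1*j + q2*j^2. Requiring Q*f - P = O(j^7) with deg P <= 4 kills the coefficients of j^5..j^6 in Q*f:
  j^5: a_5 + q1*a_4 + q2*a_3 = 0, i.e. 8188/243 + (7990/567)*q1 + (832/189)*q2 = 0.
  j^6: a_6 + q1*a_5 + q2*a_4 = 0, i.e. 27364/243 + (8188/243)*q1 + (7990/567)*q2 = 0.
Solving this linear system: q1 = 5037242/12114891, q2 = -326570426/36344673.
The numerator is Q*f truncated at degree 4: P0 = a_0 = -731/280; P1 = a_1 + q1*a_0 = 1106844859/1696084740; P2 = a_2 + q1*a_1 + q2*a_0 = 138949567543/5088254220; P3 = a_3 + q1*a_2 + q2*a_1 = -2522540257/254412711; P4 = a_4 + q1*a_3 + q2*a_2 = -27877395548/2289714399.


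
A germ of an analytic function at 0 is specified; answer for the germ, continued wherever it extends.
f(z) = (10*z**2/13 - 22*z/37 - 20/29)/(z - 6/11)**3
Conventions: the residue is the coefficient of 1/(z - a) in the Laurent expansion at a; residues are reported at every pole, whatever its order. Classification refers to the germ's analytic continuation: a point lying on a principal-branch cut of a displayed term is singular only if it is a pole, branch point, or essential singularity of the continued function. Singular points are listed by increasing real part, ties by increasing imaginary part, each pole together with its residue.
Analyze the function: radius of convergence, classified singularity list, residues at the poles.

Radius of convergence at 0: 6/11.
At 6/11: a pole of order 3; residue 10/13.

Denominator factor (z - 6/11)^3: pole of order 3 at 6/11, modulus 6/11.
The radius of convergence is the smallest modulus among the singular points: 6/11.
At the order-3 pole 6/11 set g(z) = (z - (6/11))^3*f(z) = 10*z**2/13 - 22*z/37 - 20/29.
Order-3 pole: residue = g''(a)/2; g''(6/11) = 20/13, so the residue is 10/13.


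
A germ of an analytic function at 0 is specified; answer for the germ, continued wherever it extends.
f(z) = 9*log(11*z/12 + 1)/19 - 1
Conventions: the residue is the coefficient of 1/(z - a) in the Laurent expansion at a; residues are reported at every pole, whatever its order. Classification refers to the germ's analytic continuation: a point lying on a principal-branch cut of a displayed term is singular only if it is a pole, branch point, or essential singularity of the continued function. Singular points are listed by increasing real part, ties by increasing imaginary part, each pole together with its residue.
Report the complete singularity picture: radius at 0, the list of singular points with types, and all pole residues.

Branch term (9/19)*log(1 - z/(-12/11)): its argument vanishes at z = -12/11, a logarithmic branch point, modulus 12/11.
The radius of convergence is the smallest modulus among the singular points: 12/11.

Radius of convergence at 0: 12/11.
At -12/11: a logarithmic branch point.


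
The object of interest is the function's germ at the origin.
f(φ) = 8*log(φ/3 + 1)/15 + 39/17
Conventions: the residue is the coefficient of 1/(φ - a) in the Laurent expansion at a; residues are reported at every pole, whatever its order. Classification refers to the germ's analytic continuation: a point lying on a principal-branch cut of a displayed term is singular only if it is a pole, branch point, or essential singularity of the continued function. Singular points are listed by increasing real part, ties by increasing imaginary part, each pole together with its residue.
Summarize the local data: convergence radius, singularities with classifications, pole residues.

Branch term (8/15)*log(1 - φ/(-3)): its argument vanishes at φ = -3, a logarithmic branch point, modulus 3.
The radius of convergence is the smallest modulus among the singular points: 3.

Radius of convergence at 0: 3.
At -3: a logarithmic branch point.


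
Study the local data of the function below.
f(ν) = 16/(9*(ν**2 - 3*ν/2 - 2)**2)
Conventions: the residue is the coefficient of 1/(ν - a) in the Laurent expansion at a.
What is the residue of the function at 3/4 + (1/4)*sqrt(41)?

The factor ν**2 - 3*ν/2 - 2 splits as (ν - a)(ν - a') with a = 3/4 + (1/4)*sqrt(41), a' = 3/4 - (1/4)*sqrt(41). At the order-2 pole a set g(ν) = (ν - a)^2*f(ν) = [16/9] / (ν - a')^2.
Order-2 pole: residue = g'(a); g'(3/4 + (1/4)*sqrt(41)) = -(256/15129)*sqrt(41), so the residue is -(256/15129)*sqrt(41).

The residue is -(256/15129)*sqrt(41).


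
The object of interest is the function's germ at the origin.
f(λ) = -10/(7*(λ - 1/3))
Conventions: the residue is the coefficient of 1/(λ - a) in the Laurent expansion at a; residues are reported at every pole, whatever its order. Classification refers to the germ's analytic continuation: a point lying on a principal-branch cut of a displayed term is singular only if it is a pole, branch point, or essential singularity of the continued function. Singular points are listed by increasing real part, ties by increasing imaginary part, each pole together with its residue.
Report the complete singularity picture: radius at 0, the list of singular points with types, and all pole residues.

Radius of convergence at 0: 1/3.
At 1/3: a pole of order 1; residue -10/7.

Denominator factor (λ - 1/3): pole of order 1 at 1/3, modulus 1/3.
The radius of convergence is the smallest modulus among the singular points: 1/3.
At the order-1 pole 1/3 set g(λ) = (λ - (1/3))*f(λ) = -10/7.
Simple pole: residue = g(a) at a = 1/3, which is -10/7.


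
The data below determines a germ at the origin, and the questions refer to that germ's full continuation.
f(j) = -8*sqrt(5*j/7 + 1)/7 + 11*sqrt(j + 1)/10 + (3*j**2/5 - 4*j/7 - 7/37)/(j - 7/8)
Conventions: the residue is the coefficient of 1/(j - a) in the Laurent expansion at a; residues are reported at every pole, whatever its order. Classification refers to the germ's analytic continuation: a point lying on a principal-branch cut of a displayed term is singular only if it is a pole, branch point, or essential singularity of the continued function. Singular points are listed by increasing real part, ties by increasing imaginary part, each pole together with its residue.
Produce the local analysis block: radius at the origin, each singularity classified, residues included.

Radius of convergence at 0: 7/8.
At -7/5: an algebraic (square-root) branch point.
At -1: an algebraic (square-root) branch point.
At 7/8: a pole of order 1; residue -2721/11840.

Denominator factor (j - 7/8): pole of order 1 at 7/8, modulus 7/8.
Branch term (-8/7)*sqrt(1 - j/(-7/5)): its argument vanishes at j = -7/5, a square-root branch point, modulus 7/5.
Branch term (11/10)*sqrt(1 - j/(-1)): its argument vanishes at j = -1, a square-root branch point, modulus 1.
The radius of convergence is the smallest modulus among the singular points: 7/8.
The branch terms are analytic at 7/8 and contribute nothing to the residue; only the rational part matters.
At the order-1 pole 7/8 set g(j) = (j - (7/8))*(rational part) = 3*j**2/5 - 4*j/7 - 7/37.
Simple pole: residue = g(a) at a = 7/8, which is -2721/11840.
List the singular points by increasing real part (a conjugate pair: the negative imaginary part first).
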